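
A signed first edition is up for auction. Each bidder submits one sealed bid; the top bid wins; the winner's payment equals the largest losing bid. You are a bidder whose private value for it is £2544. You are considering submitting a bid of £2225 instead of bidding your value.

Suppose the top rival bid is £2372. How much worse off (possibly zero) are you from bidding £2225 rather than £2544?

Bidding your value £2544: you win (since £2544 > £2372) and pay £2372. Payoff £172.
Bidding £2225: you lose. Payoff £0.
The competing bid £2372 lies between your shaded bid and your value, so underbidding forfeits an item you could have won at a profitable price.
Loss from deviating = £172 − (£0) = £172.

£172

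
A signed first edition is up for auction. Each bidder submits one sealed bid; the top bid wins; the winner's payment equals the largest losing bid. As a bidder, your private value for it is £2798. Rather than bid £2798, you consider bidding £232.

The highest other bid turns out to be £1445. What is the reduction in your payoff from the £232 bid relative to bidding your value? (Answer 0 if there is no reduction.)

£1353

Bidding your value £2798: you win (since £2798 > £1445) and pay £1445. Payoff £1353.
Bidding £232: you lose. Payoff £0.
The competing bid £1445 lies between your shaded bid and your value, so underbidding forfeits an item you could have won at a profitable price.
Loss from deviating = £1353 − (£0) = £1353.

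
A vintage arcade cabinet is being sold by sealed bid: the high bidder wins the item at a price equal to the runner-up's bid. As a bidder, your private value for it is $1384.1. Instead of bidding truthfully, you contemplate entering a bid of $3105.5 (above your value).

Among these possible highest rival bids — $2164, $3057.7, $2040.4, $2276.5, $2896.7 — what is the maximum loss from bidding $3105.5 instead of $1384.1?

$2164: truthful gives $0, deviation gives −$779.9 → loss $779.9.
$3057.7: truthful gives $0, deviation gives −$1673.6 → loss $1673.6.
$2040.4: truthful gives $0, deviation gives −$656.3 → loss $656.3.
$2276.5: truthful gives $0, deviation gives −$892.4 → loss $892.4.
$2896.7: truthful gives $0, deviation gives −$1512.6 → loss $1512.6.
Maximum loss: $1673.6.

$1673.6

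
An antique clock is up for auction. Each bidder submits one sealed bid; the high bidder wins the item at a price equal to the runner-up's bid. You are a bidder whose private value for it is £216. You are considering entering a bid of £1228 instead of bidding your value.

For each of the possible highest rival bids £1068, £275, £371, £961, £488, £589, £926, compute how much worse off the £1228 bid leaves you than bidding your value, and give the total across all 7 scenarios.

The deviation costs you only when the competing bid falls strictly between £216 and £1228; elsewhere both bids give the same outcome.
£1068: truthful payoff £0, deviation payoff −£852 → loss £852.
£275: truthful payoff £0, deviation payoff −£59 → loss £59.
£371: truthful payoff £0, deviation payoff −£155 → loss £155.
£961: truthful payoff £0, deviation payoff −£745 → loss £745.
£488: truthful payoff £0, deviation payoff −£272 → loss £272.
£589: truthful payoff £0, deviation payoff −£373 → loss £373.
£926: truthful payoff £0, deviation payoff −£710 → loss £710.
Total loss = £852 + £59 + £155 + £745 + £272 + £373 + £710 = £3166.

£3166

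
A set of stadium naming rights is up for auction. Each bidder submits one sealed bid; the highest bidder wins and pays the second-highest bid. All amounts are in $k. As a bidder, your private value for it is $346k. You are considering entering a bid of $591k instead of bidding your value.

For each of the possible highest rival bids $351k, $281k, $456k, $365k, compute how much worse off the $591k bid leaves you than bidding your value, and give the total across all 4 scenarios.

$134k

The deviation costs you only when the competing bid falls strictly between $346k and $591k; elsewhere both bids give the same outcome.
$351k: truthful payoff $0k, deviation payoff −$5k → loss $5k.
$281k: outcomes coincide → loss $0k.
$456k: truthful payoff $0k, deviation payoff −$110k → loss $110k.
$365k: truthful payoff $0k, deviation payoff −$19k → loss $19k.
Total loss = $5k + $110k + $19k = $134k.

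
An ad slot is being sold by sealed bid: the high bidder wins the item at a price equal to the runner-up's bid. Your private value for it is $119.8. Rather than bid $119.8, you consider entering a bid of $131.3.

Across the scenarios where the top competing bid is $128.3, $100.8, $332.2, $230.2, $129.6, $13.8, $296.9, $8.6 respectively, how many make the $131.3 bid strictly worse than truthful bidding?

The deviation hurts exactly when the highest competing bid lies strictly between $119.8 and $131.3 — overbidding then wins at a price above your value.
$128.3: inside the interval → strictly worse (loss $8.5).
$100.8: below both → same outcome either way.
$332.2: above both → same outcome either way.
$230.2: above both → same outcome either way.
$129.6: inside the interval → strictly worse (loss $9.8).
$13.8: below both → same outcome either way.
$296.9: above both → same outcome either way.
$8.6: below both → same outcome either way.
Count: 2.

2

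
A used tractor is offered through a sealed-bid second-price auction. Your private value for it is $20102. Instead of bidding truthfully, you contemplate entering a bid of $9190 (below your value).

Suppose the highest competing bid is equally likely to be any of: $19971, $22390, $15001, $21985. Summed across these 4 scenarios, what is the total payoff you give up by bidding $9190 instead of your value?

$5232

The deviation costs you only when the competing bid falls strictly between $9190 and $20102; elsewhere both bids give the same outcome.
$19971: truthful payoff $131, deviation payoff $0 → loss $131.
$22390: outcomes coincide → loss $0.
$15001: truthful payoff $5101, deviation payoff $0 → loss $5101.
$21985: outcomes coincide → loss $0.
Total loss = $131 + $5101 = $5232.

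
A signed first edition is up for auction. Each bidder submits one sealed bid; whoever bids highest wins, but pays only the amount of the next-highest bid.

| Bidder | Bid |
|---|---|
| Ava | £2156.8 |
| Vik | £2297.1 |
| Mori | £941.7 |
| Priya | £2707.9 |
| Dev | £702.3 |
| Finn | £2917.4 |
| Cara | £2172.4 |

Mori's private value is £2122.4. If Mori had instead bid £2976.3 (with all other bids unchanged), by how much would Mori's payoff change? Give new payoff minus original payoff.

The highest bid among the other bidders is £2917.4; Mori's bid doesn't change that.
Original bid £941.7: Mori is not highest (top rival bid is £2917.4); payoff £0.
Alternative bid £2976.3: Mori is highest, pays the top rival bid £2917.4; payoff £2122.4 − £2917.4 = −£795.
Change in payoff = −£795 − (£0) = −£795.

−£795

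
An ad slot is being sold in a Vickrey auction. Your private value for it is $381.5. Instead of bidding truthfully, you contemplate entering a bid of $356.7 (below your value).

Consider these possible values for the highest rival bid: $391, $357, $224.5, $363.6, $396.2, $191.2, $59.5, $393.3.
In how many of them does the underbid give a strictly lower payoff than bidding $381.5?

2

The deviation hurts exactly when the highest competing bid lies strictly between $356.7 and $381.5 — underbidding then forfeits a profitable win.
$391: above both → same outcome either way.
$357: inside the interval → strictly worse (loss $24.5).
$224.5: below both → same outcome either way.
$363.6: inside the interval → strictly worse (loss $17.9).
$396.2: above both → same outcome either way.
$191.2: below both → same outcome either way.
$59.5: below both → same outcome either way.
$393.3: above both → same outcome either way.
Count: 2.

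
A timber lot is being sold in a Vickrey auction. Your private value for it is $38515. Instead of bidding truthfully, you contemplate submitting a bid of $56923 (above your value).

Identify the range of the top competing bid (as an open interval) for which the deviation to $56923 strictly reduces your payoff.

($38515, $56923)

If the competing bid is below $38515, both bids win at the same price — no difference.
If it is above $56923, both bids lose — no difference.
If it lies strictly between $38515 and $56923, bidding your value loses (payoff 0) while bidding $56923 wins at a price above your value (payoff negative).
So the deviation strictly hurts on the open interval ($38515, $56923).
Because the price is fixed by the runner-up's bid, deviating from your value can only change a good outcome into a bad one — never the reverse.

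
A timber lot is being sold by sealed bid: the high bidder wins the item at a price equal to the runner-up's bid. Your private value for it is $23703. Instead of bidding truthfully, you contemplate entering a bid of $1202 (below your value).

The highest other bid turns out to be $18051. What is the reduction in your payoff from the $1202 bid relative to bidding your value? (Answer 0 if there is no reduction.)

$5652

Bidding your value $23703: you win (since $23703 > $18051) and pay $18051. Payoff $5652.
Bidding $1202: you lose. Payoff $0.
The competing bid $18051 lies between your shaded bid and your value, so underbidding forfeits an item you could have won at a profitable price.
Loss from deviating = $5652 − ($0) = $5652.
Because the price is fixed by the runner-up's bid, deviating from your value can only change a good outcome into a bad one — never the reverse.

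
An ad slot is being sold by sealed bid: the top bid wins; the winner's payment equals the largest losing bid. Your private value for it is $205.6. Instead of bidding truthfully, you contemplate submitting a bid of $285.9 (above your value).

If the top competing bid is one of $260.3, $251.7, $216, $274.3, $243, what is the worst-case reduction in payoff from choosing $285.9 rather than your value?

$68.7

$260.3: truthful gives $0, deviation gives −$54.7 → loss $54.7.
$251.7: truthful gives $0, deviation gives −$46.1 → loss $46.1.
$216: truthful gives $0, deviation gives −$10.4 → loss $10.4.
$274.3: truthful gives $0, deviation gives −$68.7 → loss $68.7.
$243: truthful gives $0, deviation gives −$37.4 → loss $37.4.
Maximum loss: $68.7.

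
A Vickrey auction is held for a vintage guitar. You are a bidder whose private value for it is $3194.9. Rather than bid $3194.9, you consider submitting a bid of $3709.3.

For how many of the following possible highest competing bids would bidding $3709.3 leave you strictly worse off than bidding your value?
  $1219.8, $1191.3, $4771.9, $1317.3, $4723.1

The deviation hurts exactly when the highest competing bid lies strictly between $3194.9 and $3709.3 — overbidding then wins at a price above your value.
$1219.8: below both → same outcome either way.
$1191.3: below both → same outcome either way.
$4771.9: above both → same outcome either way.
$1317.3: below both → same outcome either way.
$4723.1: above both → same outcome either way.
Count: 0.

0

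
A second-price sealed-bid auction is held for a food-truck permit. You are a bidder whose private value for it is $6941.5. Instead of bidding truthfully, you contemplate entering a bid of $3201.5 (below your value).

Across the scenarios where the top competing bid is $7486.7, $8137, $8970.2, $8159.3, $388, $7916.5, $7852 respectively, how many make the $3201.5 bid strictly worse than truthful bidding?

The deviation hurts exactly when the highest competing bid lies strictly between $3201.5 and $6941.5 — underbidding then forfeits a profitable win.
$7486.7: above both → same outcome either way.
$8137: above both → same outcome either way.
$8970.2: above both → same outcome either way.
$8159.3: above both → same outcome either way.
$388: below both → same outcome either way.
$7916.5: above both → same outcome either way.
$7852: above both → same outcome either way.
Count: 0.

0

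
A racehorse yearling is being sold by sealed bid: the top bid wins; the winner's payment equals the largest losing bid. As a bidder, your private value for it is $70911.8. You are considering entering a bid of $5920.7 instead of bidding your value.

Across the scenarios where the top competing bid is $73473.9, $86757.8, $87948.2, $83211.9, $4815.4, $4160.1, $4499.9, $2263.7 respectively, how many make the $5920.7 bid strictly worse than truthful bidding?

0

The deviation hurts exactly when the highest competing bid lies strictly between $5920.7 and $70911.8 — underbidding then forfeits a profitable win.
$73473.9: above both → same outcome either way.
$86757.8: above both → same outcome either way.
$87948.2: above both → same outcome either way.
$83211.9: above both → same outcome either way.
$4815.4: below both → same outcome either way.
$4160.1: below both → same outcome either way.
$4499.9: below both → same outcome either way.
$2263.7: below both → same outcome either way.
Count: 0.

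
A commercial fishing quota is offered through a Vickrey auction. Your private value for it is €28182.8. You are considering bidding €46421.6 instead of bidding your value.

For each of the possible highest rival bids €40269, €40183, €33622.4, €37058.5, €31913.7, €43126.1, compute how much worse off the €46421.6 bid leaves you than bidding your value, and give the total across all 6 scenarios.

The deviation costs you only when the competing bid falls strictly between €28182.8 and €46421.6; elsewhere both bids give the same outcome.
€40269: truthful payoff €0, deviation payoff −€12086.2 → loss €12086.2.
€40183: truthful payoff €0, deviation payoff −€12000.2 → loss €12000.2.
€33622.4: truthful payoff €0, deviation payoff −€5439.6 → loss €5439.6.
€37058.5: truthful payoff €0, deviation payoff −€8875.7 → loss €8875.7.
€31913.7: truthful payoff €0, deviation payoff −€3730.9 → loss €3730.9.
€43126.1: truthful payoff €0, deviation payoff −€14943.3 → loss €14943.3.
Total loss = €12086.2 + €12000.2 + €5439.6 + €8875.7 + €3730.9 + €14943.3 = €57075.9.

€57075.9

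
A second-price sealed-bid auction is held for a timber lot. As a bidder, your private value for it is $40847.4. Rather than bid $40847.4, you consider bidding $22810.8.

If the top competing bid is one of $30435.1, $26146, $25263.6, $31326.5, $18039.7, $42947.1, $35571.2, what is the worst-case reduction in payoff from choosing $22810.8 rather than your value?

$15583.8

$30435.1: truthful gives $10412.3, deviation gives $0 → loss $10412.3.
$26146: truthful gives $14701.4, deviation gives $0 → loss $14701.4.
$25263.6: truthful gives $15583.8, deviation gives $0 → loss $15583.8.
$31326.5: truthful gives $9520.9, deviation gives $0 → loss $9520.9.
$18039.7: same outcome either way → loss $0.
$42947.1: same outcome either way → loss $0.
$35571.2: truthful gives $5276.2, deviation gives $0 → loss $5276.2.
Maximum loss: $15583.8.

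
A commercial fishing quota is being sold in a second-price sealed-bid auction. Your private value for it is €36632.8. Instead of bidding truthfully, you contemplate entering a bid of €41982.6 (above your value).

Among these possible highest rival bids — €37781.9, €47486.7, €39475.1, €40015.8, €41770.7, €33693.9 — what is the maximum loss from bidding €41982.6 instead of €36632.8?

€5137.9

€37781.9: truthful gives €0, deviation gives −€1149.1 → loss €1149.1.
€47486.7: same outcome either way → loss €0.
€39475.1: truthful gives €0, deviation gives −€2842.3 → loss €2842.3.
€40015.8: truthful gives €0, deviation gives −€3383 → loss €3383.
€41770.7: truthful gives €0, deviation gives −€5137.9 → loss €5137.9.
€33693.9: same outcome either way → loss €0.
Maximum loss: €5137.9.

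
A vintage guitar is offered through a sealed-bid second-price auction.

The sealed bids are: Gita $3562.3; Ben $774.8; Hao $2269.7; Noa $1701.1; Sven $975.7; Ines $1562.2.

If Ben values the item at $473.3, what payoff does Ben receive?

$0

Highest bid: Gita at $3562.3, so Gita wins.
Second-highest bid: Hao at $2269.7 — that is the price the winner pays.
Ben did not win, so Ben pays nothing and receives nothing: payoff $0.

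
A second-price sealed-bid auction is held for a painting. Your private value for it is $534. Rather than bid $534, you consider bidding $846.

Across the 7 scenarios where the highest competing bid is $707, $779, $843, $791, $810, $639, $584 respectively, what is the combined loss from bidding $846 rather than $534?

$1415

The deviation costs you only when the competing bid falls strictly between $534 and $846; elsewhere both bids give the same outcome.
$707: truthful payoff $0, deviation payoff −$173 → loss $173.
$779: truthful payoff $0, deviation payoff −$245 → loss $245.
$843: truthful payoff $0, deviation payoff −$309 → loss $309.
$791: truthful payoff $0, deviation payoff −$257 → loss $257.
$810: truthful payoff $0, deviation payoff −$276 → loss $276.
$639: truthful payoff $0, deviation payoff −$105 → loss $105.
$584: truthful payoff $0, deviation payoff −$50 → loss $50.
Total loss = $173 + $245 + $309 + $257 + $276 + $105 + $50 = $1415.
In a second-price auction your bid sets only whether you win, not what you pay, so bidding your true value is weakly dominant.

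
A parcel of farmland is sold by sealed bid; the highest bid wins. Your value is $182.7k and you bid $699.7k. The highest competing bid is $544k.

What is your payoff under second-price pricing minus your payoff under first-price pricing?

$155.7k

You have the highest bid, so you win under either rule.
Second-price: pay $544k → payoff −$361.3k.
First-price: pay your own bid $699.7k → payoff −$517k.
Difference = −$361.3k − (−$517k) = $155.7k.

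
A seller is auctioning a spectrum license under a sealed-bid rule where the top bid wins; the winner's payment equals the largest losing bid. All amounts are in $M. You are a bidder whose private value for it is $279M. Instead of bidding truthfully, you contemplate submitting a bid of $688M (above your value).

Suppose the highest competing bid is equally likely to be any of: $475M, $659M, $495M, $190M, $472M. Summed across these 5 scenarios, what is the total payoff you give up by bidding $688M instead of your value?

$985M

The deviation costs you only when the competing bid falls strictly between $279M and $688M; elsewhere both bids give the same outcome.
$475M: truthful payoff $0M, deviation payoff −$196M → loss $196M.
$659M: truthful payoff $0M, deviation payoff −$380M → loss $380M.
$495M: truthful payoff $0M, deviation payoff −$216M → loss $216M.
$190M: outcomes coincide → loss $0M.
$472M: truthful payoff $0M, deviation payoff −$193M → loss $193M.
Total loss = $196M + $380M + $216M + $193M = $985M.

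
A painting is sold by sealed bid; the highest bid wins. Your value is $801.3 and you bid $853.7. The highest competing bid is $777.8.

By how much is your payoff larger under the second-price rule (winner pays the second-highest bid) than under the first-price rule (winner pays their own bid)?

$75.9

You have the highest bid, so you win under either rule.
Second-price: pay $777.8 → payoff $23.5.
First-price: pay your own bid $853.7 → payoff −$52.4.
Difference = $23.5 − (−$52.4) = $75.9.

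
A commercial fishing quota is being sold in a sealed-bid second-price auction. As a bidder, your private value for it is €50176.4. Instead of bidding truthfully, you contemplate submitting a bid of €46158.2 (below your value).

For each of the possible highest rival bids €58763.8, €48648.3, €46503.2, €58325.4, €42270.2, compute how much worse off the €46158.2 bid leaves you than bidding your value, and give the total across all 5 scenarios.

The deviation costs you only when the competing bid falls strictly between €46158.2 and €50176.4; elsewhere both bids give the same outcome.
€58763.8: outcomes coincide → loss €0.
€48648.3: truthful payoff €1528.1, deviation payoff €0 → loss €1528.1.
€46503.2: truthful payoff €3673.2, deviation payoff €0 → loss €3673.2.
€58325.4: outcomes coincide → loss €0.
€42270.2: outcomes coincide → loss €0.
Total loss = €1528.1 + €3673.2 = €5201.3.
Truthful bidding weakly dominates here: raising your bid can only win items priced above your value, and lowering it can only forfeit items priced below.

€5201.3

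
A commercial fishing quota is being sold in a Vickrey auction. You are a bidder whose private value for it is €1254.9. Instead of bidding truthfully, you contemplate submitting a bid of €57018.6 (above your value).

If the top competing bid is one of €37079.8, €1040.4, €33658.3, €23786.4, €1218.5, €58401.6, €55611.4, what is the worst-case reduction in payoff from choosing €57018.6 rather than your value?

€37079.8: truthful gives €0, deviation gives −€35824.9 → loss €35824.9.
€1040.4: same outcome either way → loss €0.
€33658.3: truthful gives €0, deviation gives −€32403.4 → loss €32403.4.
€23786.4: truthful gives €0, deviation gives −€22531.5 → loss €22531.5.
€1218.5: same outcome either way → loss €0.
€58401.6: same outcome either way → loss €0.
€55611.4: truthful gives €0, deviation gives −€54356.5 → loss €54356.5.
Maximum loss: €54356.5.

€54356.5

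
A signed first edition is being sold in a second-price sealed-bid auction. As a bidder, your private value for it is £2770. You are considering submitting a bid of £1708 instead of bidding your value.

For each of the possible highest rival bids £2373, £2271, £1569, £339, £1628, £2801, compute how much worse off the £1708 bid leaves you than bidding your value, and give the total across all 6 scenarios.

The deviation costs you only when the competing bid falls strictly between £1708 and £2770; elsewhere both bids give the same outcome.
£2373: truthful payoff £397, deviation payoff £0 → loss £397.
£2271: truthful payoff £499, deviation payoff £0 → loss £499.
£1569: outcomes coincide → loss £0.
£339: outcomes coincide → loss £0.
£1628: outcomes coincide → loss £0.
£2801: outcomes coincide → loss £0.
Total loss = £397 + £499 = £896.
In a second-price auction your bid sets only whether you win, not what you pay, so bidding your true value is weakly dominant.

£896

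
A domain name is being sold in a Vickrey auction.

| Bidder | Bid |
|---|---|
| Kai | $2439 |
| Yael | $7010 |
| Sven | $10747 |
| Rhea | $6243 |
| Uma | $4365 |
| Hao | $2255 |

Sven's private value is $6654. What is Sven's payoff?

Highest bid: Sven at $10747, so Sven wins.
Second-highest bid: Yael at $7010 — that is the price the winner pays.
Sven's payoff = value − price = $6654 − $7010 = −$356.

−$356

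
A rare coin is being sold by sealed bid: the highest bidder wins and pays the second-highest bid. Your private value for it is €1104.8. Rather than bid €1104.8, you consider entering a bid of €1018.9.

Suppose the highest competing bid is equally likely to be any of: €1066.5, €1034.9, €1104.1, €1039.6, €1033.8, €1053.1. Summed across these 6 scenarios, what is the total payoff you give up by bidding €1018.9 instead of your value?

€296.8

The deviation costs you only when the competing bid falls strictly between €1018.9 and €1104.8; elsewhere both bids give the same outcome.
€1066.5: truthful payoff €38.3, deviation payoff €0 → loss €38.3.
€1034.9: truthful payoff €69.9, deviation payoff €0 → loss €69.9.
€1104.1: truthful payoff €0.7, deviation payoff €0 → loss €0.7.
€1039.6: truthful payoff €65.2, deviation payoff €0 → loss €65.2.
€1033.8: truthful payoff €71, deviation payoff €0 → loss €71.
€1053.1: truthful payoff €51.7, deviation payoff €0 → loss €51.7.
Total loss = €38.3 + €69.9 + €0.7 + €65.2 + €71 + €51.7 = €296.8.
Truthful bidding weakly dominates here: raising your bid can only win items priced above your value, and lowering it can only forfeit items priced below.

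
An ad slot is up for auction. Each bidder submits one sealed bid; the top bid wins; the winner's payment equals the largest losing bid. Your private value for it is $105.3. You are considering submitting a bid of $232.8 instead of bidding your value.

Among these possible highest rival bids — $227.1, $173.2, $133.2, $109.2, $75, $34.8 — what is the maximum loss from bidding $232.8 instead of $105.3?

$121.8

$227.1: truthful gives $0, deviation gives −$121.8 → loss $121.8.
$173.2: truthful gives $0, deviation gives −$67.9 → loss $67.9.
$133.2: truthful gives $0, deviation gives −$27.9 → loss $27.9.
$109.2: truthful gives $0, deviation gives −$3.9 → loss $3.9.
$75: same outcome either way → loss $0.
$34.8: same outcome either way → loss $0.
Maximum loss: $121.8.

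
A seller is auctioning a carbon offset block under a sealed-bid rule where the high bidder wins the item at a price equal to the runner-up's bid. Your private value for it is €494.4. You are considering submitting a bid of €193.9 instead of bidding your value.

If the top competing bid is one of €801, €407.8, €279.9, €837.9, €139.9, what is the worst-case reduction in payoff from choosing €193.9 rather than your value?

€801: same outcome either way → loss €0.
€407.8: truthful gives €86.6, deviation gives €0 → loss €86.6.
€279.9: truthful gives €214.5, deviation gives €0 → loss €214.5.
€837.9: same outcome either way → loss €0.
€139.9: same outcome either way → loss €0.
Maximum loss: €214.5.

€214.5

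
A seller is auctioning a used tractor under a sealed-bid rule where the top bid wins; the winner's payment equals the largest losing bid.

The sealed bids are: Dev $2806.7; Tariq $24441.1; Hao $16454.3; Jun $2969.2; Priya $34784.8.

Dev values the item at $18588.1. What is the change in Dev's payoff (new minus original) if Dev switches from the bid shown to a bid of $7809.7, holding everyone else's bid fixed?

$0

The highest bid among the other bidders is $34784.8; Dev's bid doesn't change that.
Original bid $2806.7: Dev is not highest (top rival bid is $34784.8); payoff $0.
Alternative bid $7809.7: Dev is not highest (top rival bid is $34784.8); payoff $0.
Change in payoff = $0 − ($0) = $0.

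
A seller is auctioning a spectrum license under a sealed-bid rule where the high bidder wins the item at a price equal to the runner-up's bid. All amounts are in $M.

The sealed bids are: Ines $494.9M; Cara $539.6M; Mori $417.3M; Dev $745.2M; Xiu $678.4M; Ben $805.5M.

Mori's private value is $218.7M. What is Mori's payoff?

$0M

Highest bid: Ben at $805.5M, so Ben wins.
Second-highest bid: Dev at $745.2M — that is the price the winner pays.
Mori did not win, so Mori pays nothing and receives nothing: payoff $0M.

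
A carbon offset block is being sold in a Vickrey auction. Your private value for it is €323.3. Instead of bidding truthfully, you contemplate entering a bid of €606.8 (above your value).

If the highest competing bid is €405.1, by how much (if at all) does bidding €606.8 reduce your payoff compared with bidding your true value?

€81.8

Bidding your value €323.3: you lose (since €323.3 < €405.1). Payoff €0.
Bidding €606.8: you win and pay €405.1. Payoff €323.3 − €405.1 = −€81.8.
The competing bid €405.1 lies between your value and your inflated bid, so overbidding wins an item priced above your value.
Loss from deviating = €0 − (−€81.8) = €81.8.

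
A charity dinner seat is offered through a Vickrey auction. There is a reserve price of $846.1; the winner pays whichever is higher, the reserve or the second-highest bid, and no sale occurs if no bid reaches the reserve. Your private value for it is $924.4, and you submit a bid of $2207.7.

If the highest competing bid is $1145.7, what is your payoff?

−$221.3

Your bid $2207.7 is the highest and exceeds the reserve.
Price = max(second-highest bid, reserve) = max($1145.7, $846.1) = $1145.7.
Payoff = $924.4 − $1145.7 = −$221.3.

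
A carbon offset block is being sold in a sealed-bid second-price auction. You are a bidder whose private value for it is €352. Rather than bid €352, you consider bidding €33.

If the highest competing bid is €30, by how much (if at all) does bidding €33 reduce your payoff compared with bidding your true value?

€0

Bidding your value €352: you win (since €352 > €30) and pay €30. Payoff €322.
Bidding €33: you win and pay €30. Payoff €352 − €30 = €322.
Difference = €322 − €322 = €0; both bids lead to the same outcome because the competing bid is below both your value and your alternative bid.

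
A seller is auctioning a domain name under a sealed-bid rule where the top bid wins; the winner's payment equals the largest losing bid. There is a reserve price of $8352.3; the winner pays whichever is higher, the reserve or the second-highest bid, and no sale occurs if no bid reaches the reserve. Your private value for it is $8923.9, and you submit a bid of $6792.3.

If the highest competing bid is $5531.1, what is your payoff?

Your bid $6792.3 is the highest bid but falls below the reserve $8352.3, so the item goes unsold. Payoff $0.

$0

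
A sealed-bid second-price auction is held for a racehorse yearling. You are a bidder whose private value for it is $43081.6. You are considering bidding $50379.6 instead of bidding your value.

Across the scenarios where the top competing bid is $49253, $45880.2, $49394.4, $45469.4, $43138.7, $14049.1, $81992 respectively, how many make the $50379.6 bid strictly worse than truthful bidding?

The deviation hurts exactly when the highest competing bid lies strictly between $43081.6 and $50379.6 — overbidding then wins at a price above your value.
$49253: inside the interval → strictly worse (loss $6171.4).
$45880.2: inside the interval → strictly worse (loss $2798.6).
$49394.4: inside the interval → strictly worse (loss $6312.8).
$45469.4: inside the interval → strictly worse (loss $2387.8).
$43138.7: inside the interval → strictly worse (loss $57.1).
$14049.1: below both → same outcome either way.
$81992: above both → same outcome either way.
Count: 5.

5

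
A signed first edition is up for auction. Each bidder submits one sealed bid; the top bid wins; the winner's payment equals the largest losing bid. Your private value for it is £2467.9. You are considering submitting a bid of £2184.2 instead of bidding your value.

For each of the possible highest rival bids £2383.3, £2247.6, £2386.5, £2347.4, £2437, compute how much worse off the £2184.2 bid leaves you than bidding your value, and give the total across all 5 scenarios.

The deviation costs you only when the competing bid falls strictly between £2184.2 and £2467.9; elsewhere both bids give the same outcome.
£2383.3: truthful payoff £84.6, deviation payoff £0 → loss £84.6.
£2247.6: truthful payoff £220.3, deviation payoff £0 → loss £220.3.
£2386.5: truthful payoff £81.4, deviation payoff £0 → loss £81.4.
£2347.4: truthful payoff £120.5, deviation payoff £0 → loss £120.5.
£2437: truthful payoff £30.9, deviation payoff £0 → loss £30.9.
Total loss = £84.6 + £220.3 + £81.4 + £120.5 + £30.9 = £537.7.

£537.7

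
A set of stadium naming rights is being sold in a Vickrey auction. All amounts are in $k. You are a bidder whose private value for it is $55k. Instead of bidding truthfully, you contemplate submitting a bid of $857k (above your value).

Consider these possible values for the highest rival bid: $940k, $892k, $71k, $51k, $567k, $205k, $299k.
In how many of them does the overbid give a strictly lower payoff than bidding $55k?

4

The deviation hurts exactly when the highest competing bid lies strictly between $55k and $857k — overbidding then wins at a price above your value.
$940k: above both → same outcome either way.
$892k: above both → same outcome either way.
$71k: inside the interval → strictly worse (loss $16k).
$51k: below both → same outcome either way.
$567k: inside the interval → strictly worse (loss $512k).
$205k: inside the interval → strictly worse (loss $150k).
$299k: inside the interval → strictly worse (loss $244k).
Count: 4.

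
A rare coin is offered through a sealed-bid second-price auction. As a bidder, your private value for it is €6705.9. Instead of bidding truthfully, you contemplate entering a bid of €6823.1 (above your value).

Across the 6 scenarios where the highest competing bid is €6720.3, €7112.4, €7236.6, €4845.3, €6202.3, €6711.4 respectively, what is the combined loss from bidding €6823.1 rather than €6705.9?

€19.9

The deviation costs you only when the competing bid falls strictly between €6705.9 and €6823.1; elsewhere both bids give the same outcome.
€6720.3: truthful payoff €0, deviation payoff −€14.4 → loss €14.4.
€7112.4: outcomes coincide → loss €0.
€7236.6: outcomes coincide → loss €0.
€4845.3: outcomes coincide → loss €0.
€6202.3: outcomes coincide → loss €0.
€6711.4: truthful payoff €0, deviation payoff −€5.5 → loss €5.5.
Total loss = €14.4 + €5.5 = €19.9.
In a second-price auction your bid sets only whether you win, not what you pay, so bidding your true value is weakly dominant.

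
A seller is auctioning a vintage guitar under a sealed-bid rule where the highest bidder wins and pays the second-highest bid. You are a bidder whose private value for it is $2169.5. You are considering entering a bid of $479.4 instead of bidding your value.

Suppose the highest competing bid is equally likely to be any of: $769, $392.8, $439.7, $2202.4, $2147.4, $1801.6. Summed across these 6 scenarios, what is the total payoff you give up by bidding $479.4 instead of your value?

The deviation costs you only when the competing bid falls strictly between $479.4 and $2169.5; elsewhere both bids give the same outcome.
$769: truthful payoff $1400.5, deviation payoff $0 → loss $1400.5.
$392.8: outcomes coincide → loss $0.
$439.7: outcomes coincide → loss $0.
$2202.4: outcomes coincide → loss $0.
$2147.4: truthful payoff $22.1, deviation payoff $0 → loss $22.1.
$1801.6: truthful payoff $367.9, deviation payoff $0 → loss $367.9.
Total loss = $1400.5 + $22.1 + $367.9 = $1790.5.

$1790.5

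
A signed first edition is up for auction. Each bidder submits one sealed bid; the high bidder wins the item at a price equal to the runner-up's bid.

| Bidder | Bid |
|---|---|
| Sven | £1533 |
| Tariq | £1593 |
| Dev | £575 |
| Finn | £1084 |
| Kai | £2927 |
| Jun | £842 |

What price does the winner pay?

£1593

Highest bid: Kai at £2927, so Kai wins.
Second-highest bid: Tariq at £1593 — that is the price the winner pays.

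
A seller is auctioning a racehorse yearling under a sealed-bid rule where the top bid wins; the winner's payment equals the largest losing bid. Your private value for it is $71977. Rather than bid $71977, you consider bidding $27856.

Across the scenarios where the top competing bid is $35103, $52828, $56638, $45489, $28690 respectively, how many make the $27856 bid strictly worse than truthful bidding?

The deviation hurts exactly when the highest competing bid lies strictly between $27856 and $71977 — underbidding then forfeits a profitable win.
$35103: inside the interval → strictly worse (loss $36874).
$52828: inside the interval → strictly worse (loss $19149).
$56638: inside the interval → strictly worse (loss $15339).
$45489: inside the interval → strictly worse (loss $26488).
$28690: inside the interval → strictly worse (loss $43287).
Count: 5.

5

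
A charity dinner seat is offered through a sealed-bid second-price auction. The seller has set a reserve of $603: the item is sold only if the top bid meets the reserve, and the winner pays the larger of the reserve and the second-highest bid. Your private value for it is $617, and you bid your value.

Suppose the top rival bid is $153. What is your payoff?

$14

Your bid $617 is the highest and exceeds the reserve.
Price = max(second-highest bid, reserve) = max($153, $603) = $603.
Payoff = $617 − $603 = $14.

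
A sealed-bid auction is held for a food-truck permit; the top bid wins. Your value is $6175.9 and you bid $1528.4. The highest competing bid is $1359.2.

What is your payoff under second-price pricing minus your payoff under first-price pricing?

You have the highest bid, so you win under either rule.
Second-price: pay $1359.2 → payoff $4816.7.
First-price: pay your own bid $1528.4 → payoff $4647.5.
Difference = $4816.7 − ($4647.5) = $169.2.

$169.2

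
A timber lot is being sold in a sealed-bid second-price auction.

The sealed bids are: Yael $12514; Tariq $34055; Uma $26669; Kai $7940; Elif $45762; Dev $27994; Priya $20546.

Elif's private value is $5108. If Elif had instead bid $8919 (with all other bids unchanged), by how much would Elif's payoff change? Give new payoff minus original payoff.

The highest bid among the other bidders is $34055; Elif's bid doesn't change that.
Original bid $45762: Elif is highest, pays the top rival bid $34055; payoff $5108 − $34055 = −$28947.
Alternative bid $8919: Elif is not highest (top rival bid is $34055); payoff $0.
Change in payoff = $0 − (−$28947) = $28947.

$28947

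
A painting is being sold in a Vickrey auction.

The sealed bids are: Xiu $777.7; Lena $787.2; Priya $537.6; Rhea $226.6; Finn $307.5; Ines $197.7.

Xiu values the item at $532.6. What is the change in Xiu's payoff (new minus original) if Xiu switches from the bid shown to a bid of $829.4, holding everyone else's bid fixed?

The highest bid among the other bidders is $787.2; Xiu's bid doesn't change that.
Original bid $777.7: Xiu is not highest (top rival bid is $787.2); payoff $0.
Alternative bid $829.4: Xiu is highest, pays the top rival bid $787.2; payoff $532.6 − $787.2 = −$254.6.
Change in payoff = −$254.6 − ($0) = −$254.6.

−$254.6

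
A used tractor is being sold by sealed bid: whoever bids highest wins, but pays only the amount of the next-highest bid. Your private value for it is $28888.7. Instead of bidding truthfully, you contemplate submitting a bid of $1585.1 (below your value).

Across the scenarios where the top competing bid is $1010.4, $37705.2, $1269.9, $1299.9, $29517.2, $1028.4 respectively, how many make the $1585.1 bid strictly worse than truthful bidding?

The deviation hurts exactly when the highest competing bid lies strictly between $1585.1 and $28888.7 — underbidding then forfeits a profitable win.
$1010.4: below both → same outcome either way.
$37705.2: above both → same outcome either way.
$1269.9: below both → same outcome either way.
$1299.9: below both → same outcome either way.
$29517.2: above both → same outcome either way.
$1028.4: below both → same outcome either way.
Count: 0.

0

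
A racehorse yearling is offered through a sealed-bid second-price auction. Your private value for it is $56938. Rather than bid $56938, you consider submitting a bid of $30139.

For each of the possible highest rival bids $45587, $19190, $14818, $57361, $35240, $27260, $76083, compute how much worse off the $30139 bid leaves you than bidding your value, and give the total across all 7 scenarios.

The deviation costs you only when the competing bid falls strictly between $30139 and $56938; elsewhere both bids give the same outcome.
$45587: truthful payoff $11351, deviation payoff $0 → loss $11351.
$19190: outcomes coincide → loss $0.
$14818: outcomes coincide → loss $0.
$57361: outcomes coincide → loss $0.
$35240: truthful payoff $21698, deviation payoff $0 → loss $21698.
$27260: outcomes coincide → loss $0.
$76083: outcomes coincide → loss $0.
Total loss = $11351 + $21698 = $33049.
Truthful bidding weakly dominates here: raising your bid can only win items priced above your value, and lowering it can only forfeit items priced below.

$33049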